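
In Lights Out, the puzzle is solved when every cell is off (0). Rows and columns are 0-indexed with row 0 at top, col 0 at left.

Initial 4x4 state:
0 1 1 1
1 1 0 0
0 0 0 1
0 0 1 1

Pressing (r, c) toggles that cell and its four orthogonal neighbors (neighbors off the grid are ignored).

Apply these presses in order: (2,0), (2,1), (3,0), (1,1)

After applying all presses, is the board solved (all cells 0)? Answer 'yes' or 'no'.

After press 1 at (2,0):
0 1 1 1
0 1 0 0
1 1 0 1
1 0 1 1

After press 2 at (2,1):
0 1 1 1
0 0 0 0
0 0 1 1
1 1 1 1

After press 3 at (3,0):
0 1 1 1
0 0 0 0
1 0 1 1
0 0 1 1

After press 4 at (1,1):
0 0 1 1
1 1 1 0
1 1 1 1
0 0 1 1

Lights still on: 11

Answer: no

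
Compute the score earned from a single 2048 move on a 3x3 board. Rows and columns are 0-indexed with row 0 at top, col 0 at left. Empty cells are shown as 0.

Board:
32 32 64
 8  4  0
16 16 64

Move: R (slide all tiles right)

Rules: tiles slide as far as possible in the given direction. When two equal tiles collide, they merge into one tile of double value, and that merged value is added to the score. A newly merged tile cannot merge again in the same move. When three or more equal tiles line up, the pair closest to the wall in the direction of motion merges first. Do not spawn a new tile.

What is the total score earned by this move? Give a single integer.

Answer: 96

Derivation:
Slide right:
row 0: [32, 32, 64] -> [0, 64, 64]  score +64 (running 64)
row 1: [8, 4, 0] -> [0, 8, 4]  score +0 (running 64)
row 2: [16, 16, 64] -> [0, 32, 64]  score +32 (running 96)
Board after move:
 0 64 64
 0  8  4
 0 32 64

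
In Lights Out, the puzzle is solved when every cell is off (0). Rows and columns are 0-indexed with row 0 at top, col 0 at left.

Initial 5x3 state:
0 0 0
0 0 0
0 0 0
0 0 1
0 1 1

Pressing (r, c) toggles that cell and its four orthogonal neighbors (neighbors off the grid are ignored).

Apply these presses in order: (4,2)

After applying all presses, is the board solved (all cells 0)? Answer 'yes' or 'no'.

After press 1 at (4,2):
0 0 0
0 0 0
0 0 0
0 0 0
0 0 0

Lights still on: 0

Answer: yes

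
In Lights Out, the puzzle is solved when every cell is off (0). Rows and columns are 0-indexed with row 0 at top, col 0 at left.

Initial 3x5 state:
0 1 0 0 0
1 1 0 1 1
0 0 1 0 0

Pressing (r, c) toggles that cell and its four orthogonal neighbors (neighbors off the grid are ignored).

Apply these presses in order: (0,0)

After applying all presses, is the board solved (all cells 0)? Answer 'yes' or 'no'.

Answer: no

Derivation:
After press 1 at (0,0):
1 0 0 0 0
0 1 0 1 1
0 0 1 0 0

Lights still on: 5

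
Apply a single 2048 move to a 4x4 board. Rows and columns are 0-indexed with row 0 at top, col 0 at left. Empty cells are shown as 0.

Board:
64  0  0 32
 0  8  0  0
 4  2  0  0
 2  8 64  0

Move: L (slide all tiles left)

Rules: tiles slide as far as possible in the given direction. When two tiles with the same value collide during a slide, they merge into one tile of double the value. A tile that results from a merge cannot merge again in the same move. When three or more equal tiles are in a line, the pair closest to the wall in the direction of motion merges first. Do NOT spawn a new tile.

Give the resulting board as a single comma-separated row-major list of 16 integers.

Answer: 64, 32, 0, 0, 8, 0, 0, 0, 4, 2, 0, 0, 2, 8, 64, 0

Derivation:
Slide left:
row 0: [64, 0, 0, 32] -> [64, 32, 0, 0]
row 1: [0, 8, 0, 0] -> [8, 0, 0, 0]
row 2: [4, 2, 0, 0] -> [4, 2, 0, 0]
row 3: [2, 8, 64, 0] -> [2, 8, 64, 0]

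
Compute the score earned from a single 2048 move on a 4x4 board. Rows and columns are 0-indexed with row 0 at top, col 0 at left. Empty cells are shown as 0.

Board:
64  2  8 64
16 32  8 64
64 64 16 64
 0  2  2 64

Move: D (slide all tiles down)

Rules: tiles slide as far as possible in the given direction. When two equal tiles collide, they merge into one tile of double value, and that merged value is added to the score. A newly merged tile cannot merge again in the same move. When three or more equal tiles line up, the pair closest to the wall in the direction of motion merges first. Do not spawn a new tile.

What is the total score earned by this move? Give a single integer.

Answer: 272

Derivation:
Slide down:
col 0: [64, 16, 64, 0] -> [0, 64, 16, 64]  score +0 (running 0)
col 1: [2, 32, 64, 2] -> [2, 32, 64, 2]  score +0 (running 0)
col 2: [8, 8, 16, 2] -> [0, 16, 16, 2]  score +16 (running 16)
col 3: [64, 64, 64, 64] -> [0, 0, 128, 128]  score +256 (running 272)
Board after move:
  0   2   0   0
 64  32  16   0
 16  64  16 128
 64   2   2 128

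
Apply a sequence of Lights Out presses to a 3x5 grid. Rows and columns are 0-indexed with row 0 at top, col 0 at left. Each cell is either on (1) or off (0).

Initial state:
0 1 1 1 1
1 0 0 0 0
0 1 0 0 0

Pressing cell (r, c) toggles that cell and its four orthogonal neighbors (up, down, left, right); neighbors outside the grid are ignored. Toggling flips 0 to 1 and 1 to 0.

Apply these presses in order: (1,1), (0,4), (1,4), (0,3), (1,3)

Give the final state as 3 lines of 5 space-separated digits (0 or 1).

Answer: 0 0 0 0 0
0 1 0 1 1
0 0 0 1 1

Derivation:
After press 1 at (1,1):
0 0 1 1 1
0 1 1 0 0
0 0 0 0 0

After press 2 at (0,4):
0 0 1 0 0
0 1 1 0 1
0 0 0 0 0

After press 3 at (1,4):
0 0 1 0 1
0 1 1 1 0
0 0 0 0 1

After press 4 at (0,3):
0 0 0 1 0
0 1 1 0 0
0 0 0 0 1

After press 5 at (1,3):
0 0 0 0 0
0 1 0 1 1
0 0 0 1 1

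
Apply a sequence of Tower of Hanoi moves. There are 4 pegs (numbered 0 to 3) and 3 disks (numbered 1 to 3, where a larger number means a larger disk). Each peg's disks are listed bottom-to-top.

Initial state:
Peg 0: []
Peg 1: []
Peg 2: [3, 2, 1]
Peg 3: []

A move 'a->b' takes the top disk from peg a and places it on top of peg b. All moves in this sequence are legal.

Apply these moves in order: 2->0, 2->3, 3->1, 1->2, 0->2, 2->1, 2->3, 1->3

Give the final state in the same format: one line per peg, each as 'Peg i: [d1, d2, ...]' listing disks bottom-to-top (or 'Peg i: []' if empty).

Answer: Peg 0: []
Peg 1: []
Peg 2: [3]
Peg 3: [2, 1]

Derivation:
After move 1 (2->0):
Peg 0: [1]
Peg 1: []
Peg 2: [3, 2]
Peg 3: []

After move 2 (2->3):
Peg 0: [1]
Peg 1: []
Peg 2: [3]
Peg 3: [2]

After move 3 (3->1):
Peg 0: [1]
Peg 1: [2]
Peg 2: [3]
Peg 3: []

After move 4 (1->2):
Peg 0: [1]
Peg 1: []
Peg 2: [3, 2]
Peg 3: []

After move 5 (0->2):
Peg 0: []
Peg 1: []
Peg 2: [3, 2, 1]
Peg 3: []

After move 6 (2->1):
Peg 0: []
Peg 1: [1]
Peg 2: [3, 2]
Peg 3: []

After move 7 (2->3):
Peg 0: []
Peg 1: [1]
Peg 2: [3]
Peg 3: [2]

After move 8 (1->3):
Peg 0: []
Peg 1: []
Peg 2: [3]
Peg 3: [2, 1]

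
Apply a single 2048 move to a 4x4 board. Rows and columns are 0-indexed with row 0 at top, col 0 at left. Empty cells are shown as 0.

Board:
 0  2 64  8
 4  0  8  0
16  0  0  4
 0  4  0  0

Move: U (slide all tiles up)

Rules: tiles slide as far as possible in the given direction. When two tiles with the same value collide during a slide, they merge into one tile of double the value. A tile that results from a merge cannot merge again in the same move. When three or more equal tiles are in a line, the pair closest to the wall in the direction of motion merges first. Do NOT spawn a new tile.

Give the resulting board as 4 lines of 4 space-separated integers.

Slide up:
col 0: [0, 4, 16, 0] -> [4, 16, 0, 0]
col 1: [2, 0, 0, 4] -> [2, 4, 0, 0]
col 2: [64, 8, 0, 0] -> [64, 8, 0, 0]
col 3: [8, 0, 4, 0] -> [8, 4, 0, 0]

Answer:  4  2 64  8
16  4  8  4
 0  0  0  0
 0  0  0  0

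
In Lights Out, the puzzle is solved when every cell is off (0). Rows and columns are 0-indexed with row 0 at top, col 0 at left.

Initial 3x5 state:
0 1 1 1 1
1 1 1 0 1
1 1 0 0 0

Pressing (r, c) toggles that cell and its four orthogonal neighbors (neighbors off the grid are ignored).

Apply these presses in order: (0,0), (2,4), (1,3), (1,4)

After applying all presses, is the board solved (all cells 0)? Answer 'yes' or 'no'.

After press 1 at (0,0):
1 0 1 1 1
0 1 1 0 1
1 1 0 0 0

After press 2 at (2,4):
1 0 1 1 1
0 1 1 0 0
1 1 0 1 1

After press 3 at (1,3):
1 0 1 0 1
0 1 0 1 1
1 1 0 0 1

After press 4 at (1,4):
1 0 1 0 0
0 1 0 0 0
1 1 0 0 0

Lights still on: 5

Answer: no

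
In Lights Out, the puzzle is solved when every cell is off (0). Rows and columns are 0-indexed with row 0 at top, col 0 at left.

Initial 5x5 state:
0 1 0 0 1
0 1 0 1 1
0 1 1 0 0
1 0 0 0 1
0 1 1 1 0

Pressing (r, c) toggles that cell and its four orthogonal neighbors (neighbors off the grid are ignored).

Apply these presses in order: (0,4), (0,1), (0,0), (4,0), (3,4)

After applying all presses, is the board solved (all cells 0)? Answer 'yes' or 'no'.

After press 1 at (0,4):
0 1 0 1 0
0 1 0 1 0
0 1 1 0 0
1 0 0 0 1
0 1 1 1 0

After press 2 at (0,1):
1 0 1 1 0
0 0 0 1 0
0 1 1 0 0
1 0 0 0 1
0 1 1 1 0

After press 3 at (0,0):
0 1 1 1 0
1 0 0 1 0
0 1 1 0 0
1 0 0 0 1
0 1 1 1 0

After press 4 at (4,0):
0 1 1 1 0
1 0 0 1 0
0 1 1 0 0
0 0 0 0 1
1 0 1 1 0

After press 5 at (3,4):
0 1 1 1 0
1 0 0 1 0
0 1 1 0 1
0 0 0 1 0
1 0 1 1 1

Lights still on: 13

Answer: no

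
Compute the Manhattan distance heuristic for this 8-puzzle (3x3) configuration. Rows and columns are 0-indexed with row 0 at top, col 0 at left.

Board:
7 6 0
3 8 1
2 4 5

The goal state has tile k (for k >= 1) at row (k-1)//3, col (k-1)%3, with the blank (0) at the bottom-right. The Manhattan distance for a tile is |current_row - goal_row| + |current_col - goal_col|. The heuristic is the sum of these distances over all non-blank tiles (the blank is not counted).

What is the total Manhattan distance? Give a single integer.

Answer: 18

Derivation:
Tile 7: at (0,0), goal (2,0), distance |0-2|+|0-0| = 2
Tile 6: at (0,1), goal (1,2), distance |0-1|+|1-2| = 2
Tile 3: at (1,0), goal (0,2), distance |1-0|+|0-2| = 3
Tile 8: at (1,1), goal (2,1), distance |1-2|+|1-1| = 1
Tile 1: at (1,2), goal (0,0), distance |1-0|+|2-0| = 3
Tile 2: at (2,0), goal (0,1), distance |2-0|+|0-1| = 3
Tile 4: at (2,1), goal (1,0), distance |2-1|+|1-0| = 2
Tile 5: at (2,2), goal (1,1), distance |2-1|+|2-1| = 2
Sum: 2 + 2 + 3 + 1 + 3 + 3 + 2 + 2 = 18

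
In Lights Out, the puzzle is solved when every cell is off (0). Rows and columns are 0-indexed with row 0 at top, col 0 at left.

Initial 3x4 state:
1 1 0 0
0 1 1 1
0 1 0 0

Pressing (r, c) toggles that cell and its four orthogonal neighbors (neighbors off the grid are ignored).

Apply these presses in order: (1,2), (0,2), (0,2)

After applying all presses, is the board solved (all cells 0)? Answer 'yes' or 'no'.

After press 1 at (1,2):
1 1 1 0
0 0 0 0
0 1 1 0

After press 2 at (0,2):
1 0 0 1
0 0 1 0
0 1 1 0

After press 3 at (0,2):
1 1 1 0
0 0 0 0
0 1 1 0

Lights still on: 5

Answer: no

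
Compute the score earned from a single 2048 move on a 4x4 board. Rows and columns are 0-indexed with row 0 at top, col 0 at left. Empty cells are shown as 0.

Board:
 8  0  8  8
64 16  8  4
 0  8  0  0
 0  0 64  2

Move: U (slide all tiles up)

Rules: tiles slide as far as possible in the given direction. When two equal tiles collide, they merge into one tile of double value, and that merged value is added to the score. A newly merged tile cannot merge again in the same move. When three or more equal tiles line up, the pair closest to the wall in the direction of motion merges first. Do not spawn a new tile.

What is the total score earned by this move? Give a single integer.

Slide up:
col 0: [8, 64, 0, 0] -> [8, 64, 0, 0]  score +0 (running 0)
col 1: [0, 16, 8, 0] -> [16, 8, 0, 0]  score +0 (running 0)
col 2: [8, 8, 0, 64] -> [16, 64, 0, 0]  score +16 (running 16)
col 3: [8, 4, 0, 2] -> [8, 4, 2, 0]  score +0 (running 16)
Board after move:
 8 16 16  8
64  8 64  4
 0  0  0  2
 0  0  0  0

Answer: 16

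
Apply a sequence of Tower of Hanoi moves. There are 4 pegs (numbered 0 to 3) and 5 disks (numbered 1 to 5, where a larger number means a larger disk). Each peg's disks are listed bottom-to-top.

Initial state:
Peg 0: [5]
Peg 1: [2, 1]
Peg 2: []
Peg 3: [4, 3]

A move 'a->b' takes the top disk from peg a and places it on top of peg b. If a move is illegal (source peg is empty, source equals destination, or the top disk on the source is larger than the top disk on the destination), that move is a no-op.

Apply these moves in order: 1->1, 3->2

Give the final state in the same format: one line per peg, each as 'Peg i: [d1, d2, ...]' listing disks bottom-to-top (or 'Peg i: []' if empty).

After move 1 (1->1):
Peg 0: [5]
Peg 1: [2, 1]
Peg 2: []
Peg 3: [4, 3]

After move 2 (3->2):
Peg 0: [5]
Peg 1: [2, 1]
Peg 2: [3]
Peg 3: [4]

Answer: Peg 0: [5]
Peg 1: [2, 1]
Peg 2: [3]
Peg 3: [4]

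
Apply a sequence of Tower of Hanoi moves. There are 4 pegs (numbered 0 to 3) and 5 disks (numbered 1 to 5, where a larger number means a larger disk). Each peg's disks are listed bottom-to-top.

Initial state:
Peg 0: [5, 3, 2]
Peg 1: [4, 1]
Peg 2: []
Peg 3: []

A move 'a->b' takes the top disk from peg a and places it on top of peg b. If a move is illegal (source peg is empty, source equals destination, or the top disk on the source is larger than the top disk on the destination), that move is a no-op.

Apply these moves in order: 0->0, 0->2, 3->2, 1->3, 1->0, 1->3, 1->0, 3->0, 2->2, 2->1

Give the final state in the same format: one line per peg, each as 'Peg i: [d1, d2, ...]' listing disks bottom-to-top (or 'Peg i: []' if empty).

Answer: Peg 0: [5, 3, 1]
Peg 1: [4, 2]
Peg 2: []
Peg 3: []

Derivation:
After move 1 (0->0):
Peg 0: [5, 3, 2]
Peg 1: [4, 1]
Peg 2: []
Peg 3: []

After move 2 (0->2):
Peg 0: [5, 3]
Peg 1: [4, 1]
Peg 2: [2]
Peg 3: []

After move 3 (3->2):
Peg 0: [5, 3]
Peg 1: [4, 1]
Peg 2: [2]
Peg 3: []

After move 4 (1->3):
Peg 0: [5, 3]
Peg 1: [4]
Peg 2: [2]
Peg 3: [1]

After move 5 (1->0):
Peg 0: [5, 3]
Peg 1: [4]
Peg 2: [2]
Peg 3: [1]

After move 6 (1->3):
Peg 0: [5, 3]
Peg 1: [4]
Peg 2: [2]
Peg 3: [1]

After move 7 (1->0):
Peg 0: [5, 3]
Peg 1: [4]
Peg 2: [2]
Peg 3: [1]

After move 8 (3->0):
Peg 0: [5, 3, 1]
Peg 1: [4]
Peg 2: [2]
Peg 3: []

After move 9 (2->2):
Peg 0: [5, 3, 1]
Peg 1: [4]
Peg 2: [2]
Peg 3: []

After move 10 (2->1):
Peg 0: [5, 3, 1]
Peg 1: [4, 2]
Peg 2: []
Peg 3: []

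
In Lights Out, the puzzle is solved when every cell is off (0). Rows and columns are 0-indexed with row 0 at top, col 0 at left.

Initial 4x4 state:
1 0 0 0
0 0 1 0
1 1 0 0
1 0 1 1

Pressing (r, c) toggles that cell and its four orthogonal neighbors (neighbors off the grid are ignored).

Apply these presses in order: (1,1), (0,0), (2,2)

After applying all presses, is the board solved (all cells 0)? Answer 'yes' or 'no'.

After press 1 at (1,1):
1 1 0 0
1 1 0 0
1 0 0 0
1 0 1 1

After press 2 at (0,0):
0 0 0 0
0 1 0 0
1 0 0 0
1 0 1 1

After press 3 at (2,2):
0 0 0 0
0 1 1 0
1 1 1 1
1 0 0 1

Lights still on: 8

Answer: no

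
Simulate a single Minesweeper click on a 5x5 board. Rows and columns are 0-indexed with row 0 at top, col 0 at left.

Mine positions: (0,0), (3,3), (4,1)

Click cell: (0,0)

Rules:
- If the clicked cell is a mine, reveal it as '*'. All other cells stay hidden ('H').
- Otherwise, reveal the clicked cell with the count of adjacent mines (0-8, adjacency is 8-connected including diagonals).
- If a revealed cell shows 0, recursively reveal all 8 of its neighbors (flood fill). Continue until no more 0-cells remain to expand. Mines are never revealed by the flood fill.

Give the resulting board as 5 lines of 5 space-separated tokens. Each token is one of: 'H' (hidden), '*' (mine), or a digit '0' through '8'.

* H H H H
H H H H H
H H H H H
H H H H H
H H H H H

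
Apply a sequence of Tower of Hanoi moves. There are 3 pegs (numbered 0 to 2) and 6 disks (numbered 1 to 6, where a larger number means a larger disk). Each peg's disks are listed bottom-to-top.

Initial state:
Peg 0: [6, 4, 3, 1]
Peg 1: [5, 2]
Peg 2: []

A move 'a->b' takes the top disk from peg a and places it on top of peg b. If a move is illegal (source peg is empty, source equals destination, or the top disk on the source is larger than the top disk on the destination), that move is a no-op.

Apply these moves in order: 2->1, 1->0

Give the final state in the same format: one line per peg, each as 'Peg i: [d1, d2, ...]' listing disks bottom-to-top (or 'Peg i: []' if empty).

After move 1 (2->1):
Peg 0: [6, 4, 3, 1]
Peg 1: [5, 2]
Peg 2: []

After move 2 (1->0):
Peg 0: [6, 4, 3, 1]
Peg 1: [5, 2]
Peg 2: []

Answer: Peg 0: [6, 4, 3, 1]
Peg 1: [5, 2]
Peg 2: []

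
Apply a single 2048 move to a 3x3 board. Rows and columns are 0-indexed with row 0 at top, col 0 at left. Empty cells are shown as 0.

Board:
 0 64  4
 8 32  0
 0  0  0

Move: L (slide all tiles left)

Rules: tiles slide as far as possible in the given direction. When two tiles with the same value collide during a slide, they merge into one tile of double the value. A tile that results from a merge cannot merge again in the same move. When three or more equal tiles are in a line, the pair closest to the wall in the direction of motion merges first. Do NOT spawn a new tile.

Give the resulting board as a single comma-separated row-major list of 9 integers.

Answer: 64, 4, 0, 8, 32, 0, 0, 0, 0

Derivation:
Slide left:
row 0: [0, 64, 4] -> [64, 4, 0]
row 1: [8, 32, 0] -> [8, 32, 0]
row 2: [0, 0, 0] -> [0, 0, 0]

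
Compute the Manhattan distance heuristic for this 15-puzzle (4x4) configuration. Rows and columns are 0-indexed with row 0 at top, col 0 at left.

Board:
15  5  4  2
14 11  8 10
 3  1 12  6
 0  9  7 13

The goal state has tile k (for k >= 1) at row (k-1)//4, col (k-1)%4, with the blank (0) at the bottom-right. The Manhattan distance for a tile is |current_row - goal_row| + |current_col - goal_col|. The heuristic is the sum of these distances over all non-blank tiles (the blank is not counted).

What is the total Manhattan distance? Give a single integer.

Tile 15: (0,0)->(3,2) = 5
Tile 5: (0,1)->(1,0) = 2
Tile 4: (0,2)->(0,3) = 1
Tile 2: (0,3)->(0,1) = 2
Tile 14: (1,0)->(3,1) = 3
Tile 11: (1,1)->(2,2) = 2
Tile 8: (1,2)->(1,3) = 1
Tile 10: (1,3)->(2,1) = 3
Tile 3: (2,0)->(0,2) = 4
Tile 1: (2,1)->(0,0) = 3
Tile 12: (2,2)->(2,3) = 1
Tile 6: (2,3)->(1,1) = 3
Tile 9: (3,1)->(2,0) = 2
Tile 7: (3,2)->(1,2) = 2
Tile 13: (3,3)->(3,0) = 3
Sum: 5 + 2 + 1 + 2 + 3 + 2 + 1 + 3 + 4 + 3 + 1 + 3 + 2 + 2 + 3 = 37

Answer: 37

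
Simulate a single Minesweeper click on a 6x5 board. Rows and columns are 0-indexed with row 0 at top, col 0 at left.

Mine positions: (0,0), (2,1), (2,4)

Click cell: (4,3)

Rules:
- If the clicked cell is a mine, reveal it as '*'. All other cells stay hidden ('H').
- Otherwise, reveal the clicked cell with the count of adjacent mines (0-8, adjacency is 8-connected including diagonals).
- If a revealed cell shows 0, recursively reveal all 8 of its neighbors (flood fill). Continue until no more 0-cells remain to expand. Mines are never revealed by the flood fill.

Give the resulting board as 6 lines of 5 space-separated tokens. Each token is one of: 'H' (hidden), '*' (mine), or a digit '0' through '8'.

H H H H H
H H H H H
H H H H H
1 1 1 1 1
0 0 0 0 0
0 0 0 0 0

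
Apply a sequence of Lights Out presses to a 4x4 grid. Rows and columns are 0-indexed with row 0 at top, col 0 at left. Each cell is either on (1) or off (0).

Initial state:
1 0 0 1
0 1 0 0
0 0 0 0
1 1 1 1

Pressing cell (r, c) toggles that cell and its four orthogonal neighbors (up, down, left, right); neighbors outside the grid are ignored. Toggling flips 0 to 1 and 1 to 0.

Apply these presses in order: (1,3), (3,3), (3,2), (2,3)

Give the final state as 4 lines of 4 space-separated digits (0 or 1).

After press 1 at (1,3):
1 0 0 0
0 1 1 1
0 0 0 1
1 1 1 1

After press 2 at (3,3):
1 0 0 0
0 1 1 1
0 0 0 0
1 1 0 0

After press 3 at (3,2):
1 0 0 0
0 1 1 1
0 0 1 0
1 0 1 1

After press 4 at (2,3):
1 0 0 0
0 1 1 0
0 0 0 1
1 0 1 0

Answer: 1 0 0 0
0 1 1 0
0 0 0 1
1 0 1 0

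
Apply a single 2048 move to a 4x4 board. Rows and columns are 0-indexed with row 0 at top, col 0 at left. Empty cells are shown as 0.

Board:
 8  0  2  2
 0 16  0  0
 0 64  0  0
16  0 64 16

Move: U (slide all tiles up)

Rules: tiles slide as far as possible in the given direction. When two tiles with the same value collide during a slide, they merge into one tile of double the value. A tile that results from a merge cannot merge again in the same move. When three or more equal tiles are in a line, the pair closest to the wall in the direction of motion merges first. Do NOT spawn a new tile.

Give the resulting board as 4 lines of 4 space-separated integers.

Slide up:
col 0: [8, 0, 0, 16] -> [8, 16, 0, 0]
col 1: [0, 16, 64, 0] -> [16, 64, 0, 0]
col 2: [2, 0, 0, 64] -> [2, 64, 0, 0]
col 3: [2, 0, 0, 16] -> [2, 16, 0, 0]

Answer:  8 16  2  2
16 64 64 16
 0  0  0  0
 0  0  0  0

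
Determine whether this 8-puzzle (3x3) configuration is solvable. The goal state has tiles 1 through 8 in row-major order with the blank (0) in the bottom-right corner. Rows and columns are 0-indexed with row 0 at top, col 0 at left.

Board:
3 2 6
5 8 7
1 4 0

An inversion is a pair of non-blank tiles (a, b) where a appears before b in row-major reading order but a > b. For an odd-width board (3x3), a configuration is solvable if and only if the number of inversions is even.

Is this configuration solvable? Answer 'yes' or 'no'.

Answer: no

Derivation:
Inversions (pairs i<j in row-major order where tile[i] > tile[j] > 0): 13
13 is odd, so the puzzle is not solvable.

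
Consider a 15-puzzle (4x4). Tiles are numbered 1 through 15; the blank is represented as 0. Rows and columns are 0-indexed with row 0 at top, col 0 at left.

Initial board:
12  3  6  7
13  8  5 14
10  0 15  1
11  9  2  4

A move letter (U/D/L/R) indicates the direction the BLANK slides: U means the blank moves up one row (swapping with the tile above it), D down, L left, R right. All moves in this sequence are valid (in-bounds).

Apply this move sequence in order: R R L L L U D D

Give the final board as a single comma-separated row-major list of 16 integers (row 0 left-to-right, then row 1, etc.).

Answer: 12, 3, 6, 7, 13, 8, 5, 14, 11, 10, 15, 1, 0, 9, 2, 4

Derivation:
After move 1 (R):
12  3  6  7
13  8  5 14
10 15  0  1
11  9  2  4

After move 2 (R):
12  3  6  7
13  8  5 14
10 15  1  0
11  9  2  4

After move 3 (L):
12  3  6  7
13  8  5 14
10 15  0  1
11  9  2  4

After move 4 (L):
12  3  6  7
13  8  5 14
10  0 15  1
11  9  2  4

After move 5 (L):
12  3  6  7
13  8  5 14
 0 10 15  1
11  9  2  4

After move 6 (U):
12  3  6  7
 0  8  5 14
13 10 15  1
11  9  2  4

After move 7 (D):
12  3  6  7
13  8  5 14
 0 10 15  1
11  9  2  4

After move 8 (D):
12  3  6  7
13  8  5 14
11 10 15  1
 0  9  2  4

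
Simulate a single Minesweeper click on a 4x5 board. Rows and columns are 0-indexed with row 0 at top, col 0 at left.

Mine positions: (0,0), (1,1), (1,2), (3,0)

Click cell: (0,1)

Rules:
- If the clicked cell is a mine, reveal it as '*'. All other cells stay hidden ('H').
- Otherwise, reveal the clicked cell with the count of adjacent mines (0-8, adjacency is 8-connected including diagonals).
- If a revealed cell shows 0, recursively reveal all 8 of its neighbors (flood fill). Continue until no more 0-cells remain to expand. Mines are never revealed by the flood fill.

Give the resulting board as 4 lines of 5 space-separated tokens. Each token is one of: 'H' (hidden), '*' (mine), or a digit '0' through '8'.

H 3 H H H
H H H H H
H H H H H
H H H H H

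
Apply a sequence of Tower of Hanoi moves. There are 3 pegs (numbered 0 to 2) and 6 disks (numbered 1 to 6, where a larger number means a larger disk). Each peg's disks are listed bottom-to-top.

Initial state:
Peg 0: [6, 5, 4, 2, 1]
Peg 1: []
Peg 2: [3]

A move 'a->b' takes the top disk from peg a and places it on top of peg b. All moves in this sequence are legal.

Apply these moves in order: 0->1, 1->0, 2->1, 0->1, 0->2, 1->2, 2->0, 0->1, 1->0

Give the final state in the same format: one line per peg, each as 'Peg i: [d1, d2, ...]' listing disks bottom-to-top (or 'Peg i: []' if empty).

Answer: Peg 0: [6, 5, 4, 1]
Peg 1: [3]
Peg 2: [2]

Derivation:
After move 1 (0->1):
Peg 0: [6, 5, 4, 2]
Peg 1: [1]
Peg 2: [3]

After move 2 (1->0):
Peg 0: [6, 5, 4, 2, 1]
Peg 1: []
Peg 2: [3]

After move 3 (2->1):
Peg 0: [6, 5, 4, 2, 1]
Peg 1: [3]
Peg 2: []

After move 4 (0->1):
Peg 0: [6, 5, 4, 2]
Peg 1: [3, 1]
Peg 2: []

After move 5 (0->2):
Peg 0: [6, 5, 4]
Peg 1: [3, 1]
Peg 2: [2]

After move 6 (1->2):
Peg 0: [6, 5, 4]
Peg 1: [3]
Peg 2: [2, 1]

After move 7 (2->0):
Peg 0: [6, 5, 4, 1]
Peg 1: [3]
Peg 2: [2]

After move 8 (0->1):
Peg 0: [6, 5, 4]
Peg 1: [3, 1]
Peg 2: [2]

After move 9 (1->0):
Peg 0: [6, 5, 4, 1]
Peg 1: [3]
Peg 2: [2]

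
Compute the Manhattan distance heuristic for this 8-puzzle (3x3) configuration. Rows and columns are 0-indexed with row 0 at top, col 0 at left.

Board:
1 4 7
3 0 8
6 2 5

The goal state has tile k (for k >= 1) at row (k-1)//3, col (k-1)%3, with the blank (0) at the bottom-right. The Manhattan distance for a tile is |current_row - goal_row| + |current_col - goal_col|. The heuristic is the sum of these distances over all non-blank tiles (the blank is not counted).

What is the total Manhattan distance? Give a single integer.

Tile 1: at (0,0), goal (0,0), distance |0-0|+|0-0| = 0
Tile 4: at (0,1), goal (1,0), distance |0-1|+|1-0| = 2
Tile 7: at (0,2), goal (2,0), distance |0-2|+|2-0| = 4
Tile 3: at (1,0), goal (0,2), distance |1-0|+|0-2| = 3
Tile 8: at (1,2), goal (2,1), distance |1-2|+|2-1| = 2
Tile 6: at (2,0), goal (1,2), distance |2-1|+|0-2| = 3
Tile 2: at (2,1), goal (0,1), distance |2-0|+|1-1| = 2
Tile 5: at (2,2), goal (1,1), distance |2-1|+|2-1| = 2
Sum: 0 + 2 + 4 + 3 + 2 + 3 + 2 + 2 = 18

Answer: 18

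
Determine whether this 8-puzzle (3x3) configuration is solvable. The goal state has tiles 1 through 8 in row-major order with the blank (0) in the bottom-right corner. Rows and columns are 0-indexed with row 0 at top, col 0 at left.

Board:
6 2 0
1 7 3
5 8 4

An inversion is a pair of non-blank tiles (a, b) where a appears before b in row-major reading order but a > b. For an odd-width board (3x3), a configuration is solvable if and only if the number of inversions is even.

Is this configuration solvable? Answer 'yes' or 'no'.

Inversions (pairs i<j in row-major order where tile[i] > tile[j] > 0): 11
11 is odd, so the puzzle is not solvable.

Answer: no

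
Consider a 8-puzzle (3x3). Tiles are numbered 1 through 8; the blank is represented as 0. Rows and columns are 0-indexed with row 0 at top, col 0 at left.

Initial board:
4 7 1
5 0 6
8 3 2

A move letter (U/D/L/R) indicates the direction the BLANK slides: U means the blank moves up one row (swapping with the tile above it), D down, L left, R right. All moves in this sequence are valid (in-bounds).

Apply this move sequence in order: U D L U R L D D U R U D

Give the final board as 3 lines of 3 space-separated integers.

Answer: 4 7 1
5 0 6
8 3 2

Derivation:
After move 1 (U):
4 0 1
5 7 6
8 3 2

After move 2 (D):
4 7 1
5 0 6
8 3 2

After move 3 (L):
4 7 1
0 5 6
8 3 2

After move 4 (U):
0 7 1
4 5 6
8 3 2

After move 5 (R):
7 0 1
4 5 6
8 3 2

After move 6 (L):
0 7 1
4 5 6
8 3 2

After move 7 (D):
4 7 1
0 5 6
8 3 2

After move 8 (D):
4 7 1
8 5 6
0 3 2

After move 9 (U):
4 7 1
0 5 6
8 3 2

After move 10 (R):
4 7 1
5 0 6
8 3 2

After move 11 (U):
4 0 1
5 7 6
8 3 2

After move 12 (D):
4 7 1
5 0 6
8 3 2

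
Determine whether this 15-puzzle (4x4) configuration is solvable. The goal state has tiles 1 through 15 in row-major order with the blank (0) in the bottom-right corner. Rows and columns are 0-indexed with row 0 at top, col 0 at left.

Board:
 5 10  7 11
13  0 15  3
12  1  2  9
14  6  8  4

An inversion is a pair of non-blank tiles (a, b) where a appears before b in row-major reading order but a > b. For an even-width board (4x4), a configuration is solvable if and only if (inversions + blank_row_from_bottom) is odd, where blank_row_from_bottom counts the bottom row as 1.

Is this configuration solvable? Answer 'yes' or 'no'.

Answer: no

Derivation:
Inversions: 57
Blank is in row 1 (0-indexed from top), which is row 3 counting from the bottom (bottom = 1).
57 + 3 = 60, which is even, so the puzzle is not solvable.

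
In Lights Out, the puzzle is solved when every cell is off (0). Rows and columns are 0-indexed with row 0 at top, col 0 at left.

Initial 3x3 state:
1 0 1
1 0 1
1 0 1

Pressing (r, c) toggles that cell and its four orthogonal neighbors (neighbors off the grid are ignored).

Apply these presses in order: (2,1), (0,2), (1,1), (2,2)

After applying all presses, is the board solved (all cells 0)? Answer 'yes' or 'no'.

Answer: no

Derivation:
After press 1 at (2,1):
1 0 1
1 1 1
0 1 0

After press 2 at (0,2):
1 1 0
1 1 0
0 1 0

After press 3 at (1,1):
1 0 0
0 0 1
0 0 0

After press 4 at (2,2):
1 0 0
0 0 0
0 1 1

Lights still on: 3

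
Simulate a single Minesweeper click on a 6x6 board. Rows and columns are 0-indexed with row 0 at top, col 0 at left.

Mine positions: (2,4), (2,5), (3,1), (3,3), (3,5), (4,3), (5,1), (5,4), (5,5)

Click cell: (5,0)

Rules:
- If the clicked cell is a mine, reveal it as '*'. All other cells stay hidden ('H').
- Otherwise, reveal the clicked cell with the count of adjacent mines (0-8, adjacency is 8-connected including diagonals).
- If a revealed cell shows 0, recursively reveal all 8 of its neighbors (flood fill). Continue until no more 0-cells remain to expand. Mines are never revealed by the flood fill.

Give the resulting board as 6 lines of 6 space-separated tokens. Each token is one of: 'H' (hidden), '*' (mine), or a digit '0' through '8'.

H H H H H H
H H H H H H
H H H H H H
H H H H H H
H H H H H H
1 H H H H H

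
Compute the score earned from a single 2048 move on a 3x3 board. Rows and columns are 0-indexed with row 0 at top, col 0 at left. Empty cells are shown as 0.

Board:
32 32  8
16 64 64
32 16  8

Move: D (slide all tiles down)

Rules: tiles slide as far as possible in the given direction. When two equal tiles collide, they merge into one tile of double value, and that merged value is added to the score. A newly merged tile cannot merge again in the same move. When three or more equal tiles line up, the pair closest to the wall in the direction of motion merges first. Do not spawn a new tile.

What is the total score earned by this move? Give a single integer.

Answer: 0

Derivation:
Slide down:
col 0: [32, 16, 32] -> [32, 16, 32]  score +0 (running 0)
col 1: [32, 64, 16] -> [32, 64, 16]  score +0 (running 0)
col 2: [8, 64, 8] -> [8, 64, 8]  score +0 (running 0)
Board after move:
32 32  8
16 64 64
32 16  8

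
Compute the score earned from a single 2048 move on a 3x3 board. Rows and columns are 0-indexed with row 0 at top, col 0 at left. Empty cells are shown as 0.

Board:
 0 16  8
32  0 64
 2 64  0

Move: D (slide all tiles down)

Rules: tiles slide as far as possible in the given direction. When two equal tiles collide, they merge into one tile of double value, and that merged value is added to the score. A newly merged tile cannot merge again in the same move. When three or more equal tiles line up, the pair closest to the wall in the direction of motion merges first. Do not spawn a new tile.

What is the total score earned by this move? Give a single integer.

Answer: 0

Derivation:
Slide down:
col 0: [0, 32, 2] -> [0, 32, 2]  score +0 (running 0)
col 1: [16, 0, 64] -> [0, 16, 64]  score +0 (running 0)
col 2: [8, 64, 0] -> [0, 8, 64]  score +0 (running 0)
Board after move:
 0  0  0
32 16  8
 2 64 64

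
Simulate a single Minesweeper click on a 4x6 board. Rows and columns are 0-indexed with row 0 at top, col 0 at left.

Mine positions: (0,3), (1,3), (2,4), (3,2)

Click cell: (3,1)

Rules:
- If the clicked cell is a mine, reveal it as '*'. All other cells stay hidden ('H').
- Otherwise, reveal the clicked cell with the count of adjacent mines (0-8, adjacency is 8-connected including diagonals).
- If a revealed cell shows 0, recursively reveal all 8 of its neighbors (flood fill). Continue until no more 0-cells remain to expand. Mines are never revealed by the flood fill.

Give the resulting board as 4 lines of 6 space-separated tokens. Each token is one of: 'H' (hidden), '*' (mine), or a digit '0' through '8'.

H H H H H H
H H H H H H
H H H H H H
H 1 H H H H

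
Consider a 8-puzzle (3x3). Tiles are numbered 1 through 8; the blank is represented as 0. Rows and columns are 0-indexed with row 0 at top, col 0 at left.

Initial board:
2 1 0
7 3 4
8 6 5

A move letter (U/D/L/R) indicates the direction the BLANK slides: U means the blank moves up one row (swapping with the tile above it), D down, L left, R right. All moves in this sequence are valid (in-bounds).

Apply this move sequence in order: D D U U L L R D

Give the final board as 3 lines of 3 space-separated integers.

After move 1 (D):
2 1 4
7 3 0
8 6 5

After move 2 (D):
2 1 4
7 3 5
8 6 0

After move 3 (U):
2 1 4
7 3 0
8 6 5

After move 4 (U):
2 1 0
7 3 4
8 6 5

After move 5 (L):
2 0 1
7 3 4
8 6 5

After move 6 (L):
0 2 1
7 3 4
8 6 5

After move 7 (R):
2 0 1
7 3 4
8 6 5

After move 8 (D):
2 3 1
7 0 4
8 6 5

Answer: 2 3 1
7 0 4
8 6 5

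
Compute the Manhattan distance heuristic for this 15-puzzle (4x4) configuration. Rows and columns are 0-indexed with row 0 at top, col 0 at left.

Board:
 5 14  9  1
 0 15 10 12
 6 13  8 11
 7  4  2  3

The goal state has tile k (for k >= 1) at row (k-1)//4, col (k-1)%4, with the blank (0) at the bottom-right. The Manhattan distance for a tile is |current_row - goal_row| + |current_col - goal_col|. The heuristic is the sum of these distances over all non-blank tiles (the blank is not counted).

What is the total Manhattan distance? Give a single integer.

Answer: 41

Derivation:
Tile 5: at (0,0), goal (1,0), distance |0-1|+|0-0| = 1
Tile 14: at (0,1), goal (3,1), distance |0-3|+|1-1| = 3
Tile 9: at (0,2), goal (2,0), distance |0-2|+|2-0| = 4
Tile 1: at (0,3), goal (0,0), distance |0-0|+|3-0| = 3
Tile 15: at (1,1), goal (3,2), distance |1-3|+|1-2| = 3
Tile 10: at (1,2), goal (2,1), distance |1-2|+|2-1| = 2
Tile 12: at (1,3), goal (2,3), distance |1-2|+|3-3| = 1
Tile 6: at (2,0), goal (1,1), distance |2-1|+|0-1| = 2
Tile 13: at (2,1), goal (3,0), distance |2-3|+|1-0| = 2
Tile 8: at (2,2), goal (1,3), distance |2-1|+|2-3| = 2
Tile 11: at (2,3), goal (2,2), distance |2-2|+|3-2| = 1
Tile 7: at (3,0), goal (1,2), distance |3-1|+|0-2| = 4
Tile 4: at (3,1), goal (0,3), distance |3-0|+|1-3| = 5
Tile 2: at (3,2), goal (0,1), distance |3-0|+|2-1| = 4
Tile 3: at (3,3), goal (0,2), distance |3-0|+|3-2| = 4
Sum: 1 + 3 + 4 + 3 + 3 + 2 + 1 + 2 + 2 + 2 + 1 + 4 + 5 + 4 + 4 = 41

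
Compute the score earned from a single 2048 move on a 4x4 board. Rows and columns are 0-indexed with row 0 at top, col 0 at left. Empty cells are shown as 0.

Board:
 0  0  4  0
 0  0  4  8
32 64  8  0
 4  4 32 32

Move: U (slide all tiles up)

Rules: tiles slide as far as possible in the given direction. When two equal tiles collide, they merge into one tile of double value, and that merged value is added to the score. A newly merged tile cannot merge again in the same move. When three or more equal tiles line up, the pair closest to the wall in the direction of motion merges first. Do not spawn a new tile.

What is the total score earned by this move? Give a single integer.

Slide up:
col 0: [0, 0, 32, 4] -> [32, 4, 0, 0]  score +0 (running 0)
col 1: [0, 0, 64, 4] -> [64, 4, 0, 0]  score +0 (running 0)
col 2: [4, 4, 8, 32] -> [8, 8, 32, 0]  score +8 (running 8)
col 3: [0, 8, 0, 32] -> [8, 32, 0, 0]  score +0 (running 8)
Board after move:
32 64  8  8
 4  4  8 32
 0  0 32  0
 0  0  0  0

Answer: 8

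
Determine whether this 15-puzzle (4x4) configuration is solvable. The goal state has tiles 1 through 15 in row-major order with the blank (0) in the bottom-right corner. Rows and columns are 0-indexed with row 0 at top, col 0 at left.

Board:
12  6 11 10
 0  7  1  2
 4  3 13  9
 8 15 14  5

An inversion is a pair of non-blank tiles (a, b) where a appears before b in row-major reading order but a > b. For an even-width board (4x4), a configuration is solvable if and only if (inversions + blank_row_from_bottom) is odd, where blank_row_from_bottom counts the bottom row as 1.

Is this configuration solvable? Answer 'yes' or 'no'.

Answer: yes

Derivation:
Inversions: 48
Blank is in row 1 (0-indexed from top), which is row 3 counting from the bottom (bottom = 1).
48 + 3 = 51, which is odd, so the puzzle is solvable.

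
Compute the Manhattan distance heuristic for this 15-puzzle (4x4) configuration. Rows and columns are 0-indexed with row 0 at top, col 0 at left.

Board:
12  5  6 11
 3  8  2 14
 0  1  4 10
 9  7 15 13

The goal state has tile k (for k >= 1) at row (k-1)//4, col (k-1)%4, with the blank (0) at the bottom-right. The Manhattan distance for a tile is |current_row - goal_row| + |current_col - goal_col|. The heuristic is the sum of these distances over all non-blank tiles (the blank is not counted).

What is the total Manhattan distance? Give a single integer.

Tile 12: at (0,0), goal (2,3), distance |0-2|+|0-3| = 5
Tile 5: at (0,1), goal (1,0), distance |0-1|+|1-0| = 2
Tile 6: at (0,2), goal (1,1), distance |0-1|+|2-1| = 2
Tile 11: at (0,3), goal (2,2), distance |0-2|+|3-2| = 3
Tile 3: at (1,0), goal (0,2), distance |1-0|+|0-2| = 3
Tile 8: at (1,1), goal (1,3), distance |1-1|+|1-3| = 2
Tile 2: at (1,2), goal (0,1), distance |1-0|+|2-1| = 2
Tile 14: at (1,3), goal (3,1), distance |1-3|+|3-1| = 4
Tile 1: at (2,1), goal (0,0), distance |2-0|+|1-0| = 3
Tile 4: at (2,2), goal (0,3), distance |2-0|+|2-3| = 3
Tile 10: at (2,3), goal (2,1), distance |2-2|+|3-1| = 2
Tile 9: at (3,0), goal (2,0), distance |3-2|+|0-0| = 1
Tile 7: at (3,1), goal (1,2), distance |3-1|+|1-2| = 3
Tile 15: at (3,2), goal (3,2), distance |3-3|+|2-2| = 0
Tile 13: at (3,3), goal (3,0), distance |3-3|+|3-0| = 3
Sum: 5 + 2 + 2 + 3 + 3 + 2 + 2 + 4 + 3 + 3 + 2 + 1 + 3 + 0 + 3 = 38

Answer: 38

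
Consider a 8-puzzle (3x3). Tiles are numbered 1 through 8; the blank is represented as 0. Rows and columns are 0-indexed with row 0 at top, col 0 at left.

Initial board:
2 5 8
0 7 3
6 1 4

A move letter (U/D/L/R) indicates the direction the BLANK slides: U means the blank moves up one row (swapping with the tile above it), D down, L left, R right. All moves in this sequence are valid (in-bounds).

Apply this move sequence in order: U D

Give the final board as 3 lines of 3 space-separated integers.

After move 1 (U):
0 5 8
2 7 3
6 1 4

After move 2 (D):
2 5 8
0 7 3
6 1 4

Answer: 2 5 8
0 7 3
6 1 4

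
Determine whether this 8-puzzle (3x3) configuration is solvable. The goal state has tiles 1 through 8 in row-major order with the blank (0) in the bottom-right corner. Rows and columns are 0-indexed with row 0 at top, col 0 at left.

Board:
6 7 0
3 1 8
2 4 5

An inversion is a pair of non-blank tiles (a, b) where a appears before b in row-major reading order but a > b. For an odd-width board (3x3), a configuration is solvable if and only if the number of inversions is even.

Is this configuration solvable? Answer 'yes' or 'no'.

Answer: no

Derivation:
Inversions (pairs i<j in row-major order where tile[i] > tile[j] > 0): 15
15 is odd, so the puzzle is not solvable.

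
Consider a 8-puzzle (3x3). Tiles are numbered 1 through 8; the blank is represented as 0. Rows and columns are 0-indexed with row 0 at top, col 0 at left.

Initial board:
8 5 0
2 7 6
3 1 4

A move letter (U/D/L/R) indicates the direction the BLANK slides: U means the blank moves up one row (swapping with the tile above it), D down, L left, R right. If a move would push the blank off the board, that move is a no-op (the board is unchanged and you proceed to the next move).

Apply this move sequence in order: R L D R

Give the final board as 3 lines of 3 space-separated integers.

After move 1 (R):
8 5 0
2 7 6
3 1 4

After move 2 (L):
8 0 5
2 7 6
3 1 4

After move 3 (D):
8 7 5
2 0 6
3 1 4

After move 4 (R):
8 7 5
2 6 0
3 1 4

Answer: 8 7 5
2 6 0
3 1 4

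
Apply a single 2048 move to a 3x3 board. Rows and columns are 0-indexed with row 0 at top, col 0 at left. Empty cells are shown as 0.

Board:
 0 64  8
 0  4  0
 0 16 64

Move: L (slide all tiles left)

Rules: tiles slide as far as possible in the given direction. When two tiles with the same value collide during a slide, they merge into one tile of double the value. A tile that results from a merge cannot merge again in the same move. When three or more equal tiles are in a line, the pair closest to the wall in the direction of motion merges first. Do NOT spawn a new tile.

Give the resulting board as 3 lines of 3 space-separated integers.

Slide left:
row 0: [0, 64, 8] -> [64, 8, 0]
row 1: [0, 4, 0] -> [4, 0, 0]
row 2: [0, 16, 64] -> [16, 64, 0]

Answer: 64  8  0
 4  0  0
16 64  0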